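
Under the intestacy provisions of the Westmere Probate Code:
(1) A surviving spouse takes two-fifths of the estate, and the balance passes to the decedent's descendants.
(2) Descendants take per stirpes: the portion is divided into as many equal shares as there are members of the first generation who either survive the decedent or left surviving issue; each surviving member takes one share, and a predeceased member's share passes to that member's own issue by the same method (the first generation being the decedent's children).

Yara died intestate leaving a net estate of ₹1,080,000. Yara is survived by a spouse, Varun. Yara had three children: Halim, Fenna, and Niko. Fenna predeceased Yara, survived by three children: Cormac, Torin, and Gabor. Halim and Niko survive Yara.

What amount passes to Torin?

Torin receives ₹72,000.

Varun takes two-fifths of ₹1,080,000 = ₹432,000. The remaining ₹648,000 passes to the descendants.
The descendants' portion (₹648,000) is divided into 3 shares of ₹216,000: Halim and Niko each take ₹216,000; Fenna's ₹216,000 share passes to Fenna's issue.
Fenna's share (₹216,000) is divided into 3 shares of ₹72,000: Cormac, Torin, and Gabor each take ₹72,000.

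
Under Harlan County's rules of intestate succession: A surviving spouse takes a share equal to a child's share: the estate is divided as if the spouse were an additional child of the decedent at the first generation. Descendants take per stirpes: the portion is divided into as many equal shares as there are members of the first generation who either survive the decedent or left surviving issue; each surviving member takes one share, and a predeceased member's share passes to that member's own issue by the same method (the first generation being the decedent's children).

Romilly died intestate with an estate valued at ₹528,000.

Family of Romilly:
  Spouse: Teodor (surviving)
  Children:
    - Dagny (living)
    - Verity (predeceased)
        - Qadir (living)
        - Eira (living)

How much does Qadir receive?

Qadir receives ₹88,000.

The spouse counts as an additional share at the children's level, so there are 3 primary shares of ₹176,000. Teodor takes one such share (₹176,000).
The children's combined portion (₹352,000) is divided into 2 shares of ₹176,000: Dagny takes ₹176,000; Verity's ₹176,000 share passes to Verity's issue.
Verity's share (₹176,000) is divided into 2 shares of ₹88,000: Qadir and Eira each take ₹88,000.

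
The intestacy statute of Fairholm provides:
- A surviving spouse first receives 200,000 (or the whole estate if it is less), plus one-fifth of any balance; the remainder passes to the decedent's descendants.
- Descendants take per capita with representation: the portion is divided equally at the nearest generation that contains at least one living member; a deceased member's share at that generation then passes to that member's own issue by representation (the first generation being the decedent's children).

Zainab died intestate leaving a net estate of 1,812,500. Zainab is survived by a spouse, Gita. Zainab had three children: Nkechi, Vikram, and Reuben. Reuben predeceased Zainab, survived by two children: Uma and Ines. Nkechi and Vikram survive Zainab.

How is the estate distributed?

Gita: 522,500; Nkechi: 430,000; Vikram: 430,000; Uma: 215,000; Ines: 215,000

Gita first takes 200,000, leaving a balance of 1,612,500. Gita then takes one-fifth of the balance (322,500), for a total of 522,500. The remaining 1,290,000 passes to the descendants.
The descendants' portion (1,290,000) is divided into 3 shares of 430,000: Nkechi and Vikram each take 430,000; Reuben's 430,000 share passes to Reuben's issue.
Reuben's share (430,000) is divided into 2 shares of 215,000: Uma and Ines each take 215,000.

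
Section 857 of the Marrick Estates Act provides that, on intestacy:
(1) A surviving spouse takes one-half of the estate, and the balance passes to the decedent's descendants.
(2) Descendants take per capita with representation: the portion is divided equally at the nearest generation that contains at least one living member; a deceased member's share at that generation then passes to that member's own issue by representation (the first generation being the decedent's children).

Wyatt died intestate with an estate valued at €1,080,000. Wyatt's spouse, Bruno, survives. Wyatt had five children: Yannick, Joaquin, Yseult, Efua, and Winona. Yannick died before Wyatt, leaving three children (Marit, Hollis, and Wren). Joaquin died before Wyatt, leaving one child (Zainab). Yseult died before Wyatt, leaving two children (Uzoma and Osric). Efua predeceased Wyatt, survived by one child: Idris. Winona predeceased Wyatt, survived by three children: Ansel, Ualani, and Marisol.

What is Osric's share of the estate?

Osric receives €54,000.

Bruno takes one-half of €1,080,000 = €540,000. The remaining €540,000 passes to the descendants.
No child survives, so the initial division is made at the grandchildren's generation.
The descendants' portion (€540,000) is divided into 10 shares of €54,000: Marit, Hollis, Wren, Zainab, Uzoma, Osric, Idris, Ansel, Ualani, and Marisol each take €54,000.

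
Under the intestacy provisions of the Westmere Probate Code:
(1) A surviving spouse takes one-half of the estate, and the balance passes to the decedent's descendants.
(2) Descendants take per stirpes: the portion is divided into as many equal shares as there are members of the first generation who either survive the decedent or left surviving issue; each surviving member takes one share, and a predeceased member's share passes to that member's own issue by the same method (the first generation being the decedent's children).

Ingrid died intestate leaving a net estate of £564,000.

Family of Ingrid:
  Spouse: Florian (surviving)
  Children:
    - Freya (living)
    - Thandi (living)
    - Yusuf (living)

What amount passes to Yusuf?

Florian takes one-half of £564,000 = £282,000. The remaining £282,000 passes to the descendants.
The descendants' portion (£282,000) is divided into 3 shares of £94,000: Freya, Thandi, and Yusuf each take £94,000.

Yusuf receives £94,000.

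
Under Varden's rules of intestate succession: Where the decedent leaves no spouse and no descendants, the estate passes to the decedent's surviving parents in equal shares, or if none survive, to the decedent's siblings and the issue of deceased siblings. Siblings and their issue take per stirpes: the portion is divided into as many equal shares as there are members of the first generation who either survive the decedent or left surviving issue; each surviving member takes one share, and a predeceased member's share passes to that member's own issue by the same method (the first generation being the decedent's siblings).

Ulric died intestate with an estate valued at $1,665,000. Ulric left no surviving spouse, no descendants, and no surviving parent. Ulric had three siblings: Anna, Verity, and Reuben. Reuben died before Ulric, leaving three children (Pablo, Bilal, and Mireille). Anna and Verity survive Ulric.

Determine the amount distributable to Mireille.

The entire $1,665,000 passes to the siblings and their issue.
That amount ($1,665,000) is divided into 3 shares of $555,000: Anna and Verity each take $555,000; Reuben's $555,000 share passes to Reuben's issue.
Reuben's share ($555,000) is divided into 3 shares of $185,000: Pablo, Bilal, and Mireille each take $185,000.

Mireille receives $185,000.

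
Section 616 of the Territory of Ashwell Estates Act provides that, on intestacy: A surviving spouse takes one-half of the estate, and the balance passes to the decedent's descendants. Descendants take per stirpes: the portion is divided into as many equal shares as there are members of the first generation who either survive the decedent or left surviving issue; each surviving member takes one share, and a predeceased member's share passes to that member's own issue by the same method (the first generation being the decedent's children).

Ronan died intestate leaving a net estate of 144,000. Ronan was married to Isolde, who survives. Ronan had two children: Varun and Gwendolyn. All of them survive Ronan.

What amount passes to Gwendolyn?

Gwendolyn receives 36,000.

Isolde takes one-half of 144,000 = 72,000. The remaining 72,000 passes to the descendants.
The descendants' portion (72,000) is divided into 2 shares of 36,000: Varun and Gwendolyn each take 36,000.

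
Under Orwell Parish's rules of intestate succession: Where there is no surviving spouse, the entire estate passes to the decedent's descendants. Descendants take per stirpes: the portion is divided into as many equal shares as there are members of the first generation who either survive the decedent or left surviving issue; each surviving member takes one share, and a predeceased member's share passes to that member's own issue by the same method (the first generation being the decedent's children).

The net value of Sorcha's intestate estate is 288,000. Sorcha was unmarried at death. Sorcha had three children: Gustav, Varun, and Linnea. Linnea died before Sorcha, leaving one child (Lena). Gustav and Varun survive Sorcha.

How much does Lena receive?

The entire 288,000 passes to the descendants.
That amount (288,000) is divided into 3 shares of 96,000: Gustav and Varun each take 96,000; Linnea's 96,000 share passes to Linnea's issue.
Linnea's share (96,000) passes entirely to Lena.

Lena receives 96,000.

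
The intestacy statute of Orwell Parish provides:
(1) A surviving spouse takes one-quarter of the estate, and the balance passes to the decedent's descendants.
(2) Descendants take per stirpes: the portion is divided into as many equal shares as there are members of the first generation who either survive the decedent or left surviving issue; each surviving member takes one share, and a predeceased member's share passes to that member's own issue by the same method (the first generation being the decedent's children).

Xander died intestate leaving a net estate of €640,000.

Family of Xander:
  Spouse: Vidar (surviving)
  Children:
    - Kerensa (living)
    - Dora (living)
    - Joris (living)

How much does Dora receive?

Dora receives €160,000.

Vidar takes one-quarter of €640,000 = €160,000. The remaining €480,000 passes to the descendants.
The descendants' portion (€480,000) is divided into 3 shares of €160,000: Kerensa, Dora, and Joris each take €160,000.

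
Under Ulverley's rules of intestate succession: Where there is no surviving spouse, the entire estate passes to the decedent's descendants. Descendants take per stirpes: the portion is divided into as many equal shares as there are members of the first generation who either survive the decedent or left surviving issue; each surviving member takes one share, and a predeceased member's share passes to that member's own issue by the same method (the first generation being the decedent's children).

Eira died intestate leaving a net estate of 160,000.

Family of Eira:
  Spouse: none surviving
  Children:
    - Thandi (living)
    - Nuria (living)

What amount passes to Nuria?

The entire 160,000 passes to the descendants.
That amount (160,000) is divided into 2 shares of 80,000: Thandi and Nuria each take 80,000.

Nuria receives 80,000.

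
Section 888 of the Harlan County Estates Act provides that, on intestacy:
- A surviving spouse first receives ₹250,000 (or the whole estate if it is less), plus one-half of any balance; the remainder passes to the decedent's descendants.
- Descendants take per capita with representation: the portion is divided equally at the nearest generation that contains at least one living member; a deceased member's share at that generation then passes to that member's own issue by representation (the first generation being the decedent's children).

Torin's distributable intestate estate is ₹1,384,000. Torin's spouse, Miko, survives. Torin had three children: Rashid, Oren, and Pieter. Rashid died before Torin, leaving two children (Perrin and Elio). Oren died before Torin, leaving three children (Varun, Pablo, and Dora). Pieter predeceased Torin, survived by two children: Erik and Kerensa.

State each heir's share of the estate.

Miko first takes ₹250,000, leaving a balance of ₹1,134,000. Miko then takes one-half of the balance (₹567,000), for a total of ₹817,000. The remaining ₹567,000 passes to the descendants.
No child survives, so the initial division is made at the grandchildren's generation.
The descendants' portion (₹567,000) is divided into 7 shares of ₹81,000: Perrin, Elio, Varun, Pablo, Dora, Erik, and Kerensa each take ₹81,000.

Miko: ₹817,000; Perrin: ₹81,000; Elio: ₹81,000; Varun: ₹81,000; Pablo: ₹81,000; Dora: ₹81,000; Erik: ₹81,000; Kerensa: ₹81,000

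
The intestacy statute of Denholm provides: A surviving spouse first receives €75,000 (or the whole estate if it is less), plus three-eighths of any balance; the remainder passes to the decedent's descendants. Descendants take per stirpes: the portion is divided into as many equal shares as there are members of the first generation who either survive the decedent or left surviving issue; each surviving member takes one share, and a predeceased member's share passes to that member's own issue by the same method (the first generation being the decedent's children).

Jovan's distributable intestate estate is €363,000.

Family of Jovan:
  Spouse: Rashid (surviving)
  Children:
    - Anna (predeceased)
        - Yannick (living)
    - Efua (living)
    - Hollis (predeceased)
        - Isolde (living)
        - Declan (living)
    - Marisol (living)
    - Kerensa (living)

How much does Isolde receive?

Isolde receives €18,000.

Rashid first takes €75,000, leaving a balance of €288,000. Rashid then takes three-eighths of the balance (€108,000), for a total of €183,000. The remaining €180,000 passes to the descendants.
The descendants' portion (€180,000) is divided into 5 shares of €36,000: Efua, Marisol, and Kerensa each take €36,000; Anna's €36,000 share passes to Anna's issue; Hollis's €36,000 share passes to Hollis's issue.
Anna's share (€36,000) passes entirely to Yannick.
Hollis's share (€36,000) is divided into 2 shares of €18,000: Isolde and Declan each take €18,000.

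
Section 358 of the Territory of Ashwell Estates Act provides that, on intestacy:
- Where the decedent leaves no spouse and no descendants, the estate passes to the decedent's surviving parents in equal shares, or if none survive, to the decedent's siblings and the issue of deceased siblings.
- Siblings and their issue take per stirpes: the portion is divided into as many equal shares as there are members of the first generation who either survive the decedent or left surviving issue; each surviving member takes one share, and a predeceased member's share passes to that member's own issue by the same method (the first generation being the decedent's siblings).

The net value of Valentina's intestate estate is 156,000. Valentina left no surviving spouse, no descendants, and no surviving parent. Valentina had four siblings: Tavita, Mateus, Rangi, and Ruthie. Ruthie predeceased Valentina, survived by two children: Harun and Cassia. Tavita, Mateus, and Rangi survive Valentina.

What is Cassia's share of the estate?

The entire 156,000 passes to the siblings and their issue.
That amount (156,000) is divided into 4 shares of 39,000: Tavita, Mateus, and Rangi each take 39,000; Ruthie's 39,000 share passes to Ruthie's issue.
Ruthie's share (39,000) is divided into 2 shares of 19,500: Harun and Cassia each take 19,500.

Cassia receives 19,500.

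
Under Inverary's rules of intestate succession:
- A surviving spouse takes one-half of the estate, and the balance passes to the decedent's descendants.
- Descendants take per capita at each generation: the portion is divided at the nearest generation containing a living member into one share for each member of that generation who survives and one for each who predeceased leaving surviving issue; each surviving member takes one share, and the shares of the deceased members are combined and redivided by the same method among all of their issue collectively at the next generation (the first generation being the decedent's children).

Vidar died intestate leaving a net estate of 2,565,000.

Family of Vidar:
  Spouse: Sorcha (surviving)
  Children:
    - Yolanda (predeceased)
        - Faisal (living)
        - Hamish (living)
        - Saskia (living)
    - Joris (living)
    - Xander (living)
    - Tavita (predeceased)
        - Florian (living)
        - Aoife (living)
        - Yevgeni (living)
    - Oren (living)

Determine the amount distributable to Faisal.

Sorcha takes one-half of 2,565,000 = 1,282,500. The remaining 1,282,500 passes to the descendants.
The descendants' portion (1,282,500) is divided at the children's generation into 5 shares of 256,500. Joris, Xander, and Oren each take 256,500. The 2 shares of the deceased (Yolanda and Tavita) are combined into a pool of 513,000.
That pool (513,000) is divided at the grandchildren's generation equally among Faisal, Hamish, Saskia, Florian, Aoife, and Yevgeni: 85,500 each.

Faisal receives 85,500.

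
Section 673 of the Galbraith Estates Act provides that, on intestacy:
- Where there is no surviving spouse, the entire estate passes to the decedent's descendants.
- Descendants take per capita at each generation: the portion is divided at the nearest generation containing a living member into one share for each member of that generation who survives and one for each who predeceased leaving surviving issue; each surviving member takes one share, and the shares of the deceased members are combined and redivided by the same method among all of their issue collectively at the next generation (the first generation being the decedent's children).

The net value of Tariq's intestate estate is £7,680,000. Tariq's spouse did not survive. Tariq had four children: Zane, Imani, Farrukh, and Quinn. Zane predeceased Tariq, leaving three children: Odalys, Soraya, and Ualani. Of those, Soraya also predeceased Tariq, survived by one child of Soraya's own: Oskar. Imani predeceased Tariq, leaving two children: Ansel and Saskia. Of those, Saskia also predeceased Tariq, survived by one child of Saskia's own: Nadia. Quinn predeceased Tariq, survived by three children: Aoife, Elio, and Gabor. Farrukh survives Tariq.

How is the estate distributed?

The entire £7,680,000 passes to the descendants.
That amount (£7,680,000) is divided at the children's generation into 4 shares of £1,920,000. Farrukh takes £1,920,000. The 3 shares of the deceased (Zane, Imani, and Quinn) are combined into a pool of £5,760,000.
That pool (£5,760,000) is divided at the grandchildren's generation into 8 shares of £720,000. Odalys, Ualani, Ansel, Aoife, Elio, and Gabor each take £720,000. The 2 shares of the deceased (Soraya and Saskia) are combined into a pool of £1,440,000.
That pool (£1,440,000) is divided at the great-grandchildren's generation equally among Oskar and Nadia: £720,000 each.

Odalys: £720,000; Oskar: £720,000; Ualani: £720,000; Ansel: £720,000; Nadia: £720,000; Farrukh: £1,920,000; Aoife: £720,000; Elio: £720,000; Gabor: £720,000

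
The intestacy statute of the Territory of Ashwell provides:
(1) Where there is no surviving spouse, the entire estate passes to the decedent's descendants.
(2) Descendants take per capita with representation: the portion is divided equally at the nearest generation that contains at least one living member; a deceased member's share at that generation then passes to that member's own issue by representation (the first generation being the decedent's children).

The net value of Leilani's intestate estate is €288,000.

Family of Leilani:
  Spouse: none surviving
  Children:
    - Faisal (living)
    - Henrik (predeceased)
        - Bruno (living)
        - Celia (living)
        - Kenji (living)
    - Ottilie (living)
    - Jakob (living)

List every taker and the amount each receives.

The entire €288,000 passes to the descendants.
That amount (€288,000) is divided into 4 shares of €72,000: Faisal, Ottilie, and Jakob each take €72,000; Henrik's €72,000 share passes to Henrik's issue.
Henrik's share (€72,000) is divided into 3 shares of €24,000: Bruno, Celia, and Kenji each take €24,000.

Faisal: €72,000; Bruno: €24,000; Celia: €24,000; Kenji: €24,000; Ottilie: €72,000; Jakob: €72,000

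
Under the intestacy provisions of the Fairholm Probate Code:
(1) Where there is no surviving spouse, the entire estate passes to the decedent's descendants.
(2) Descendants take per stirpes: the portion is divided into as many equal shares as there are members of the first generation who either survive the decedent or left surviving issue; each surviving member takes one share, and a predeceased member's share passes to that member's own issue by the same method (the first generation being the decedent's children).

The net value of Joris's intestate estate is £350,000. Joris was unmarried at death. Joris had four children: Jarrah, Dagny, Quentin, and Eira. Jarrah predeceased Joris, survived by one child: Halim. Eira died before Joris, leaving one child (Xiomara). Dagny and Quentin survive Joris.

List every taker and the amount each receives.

Halim: £87,500; Dagny: £87,500; Quentin: £87,500; Xiomara: £87,500

The entire £350,000 passes to the descendants.
That amount (£350,000) is divided into 4 shares of £87,500: Dagny and Quentin each take £87,500; Jarrah's £87,500 share passes to Jarrah's issue; Eira's £87,500 share passes to Eira's issue.
Jarrah's share (£87,500) passes entirely to Halim.
Eira's share (£87,500) passes entirely to Xiomara.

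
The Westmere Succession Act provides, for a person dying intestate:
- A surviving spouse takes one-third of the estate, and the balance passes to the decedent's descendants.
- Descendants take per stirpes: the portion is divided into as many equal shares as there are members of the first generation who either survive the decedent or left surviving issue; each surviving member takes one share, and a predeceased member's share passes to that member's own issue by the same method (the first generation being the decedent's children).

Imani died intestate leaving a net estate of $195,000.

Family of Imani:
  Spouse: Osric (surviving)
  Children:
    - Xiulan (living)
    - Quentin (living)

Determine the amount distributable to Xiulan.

Xiulan receives $65,000.

Osric takes one-third of $195,000 = $65,000. The remaining $130,000 passes to the descendants.
The descendants' portion ($130,000) is divided into 2 shares of $65,000: Xiulan and Quentin each take $65,000.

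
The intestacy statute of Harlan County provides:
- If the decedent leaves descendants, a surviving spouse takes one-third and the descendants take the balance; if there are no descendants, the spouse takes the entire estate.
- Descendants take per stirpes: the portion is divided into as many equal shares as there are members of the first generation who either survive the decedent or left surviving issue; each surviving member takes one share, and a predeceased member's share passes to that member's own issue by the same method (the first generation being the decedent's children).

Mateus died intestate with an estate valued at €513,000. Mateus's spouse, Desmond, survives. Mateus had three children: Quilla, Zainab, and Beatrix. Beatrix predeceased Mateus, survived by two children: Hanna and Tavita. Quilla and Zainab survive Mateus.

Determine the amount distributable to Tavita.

Desmond takes one-third of €513,000 = €171,000. The remaining €342,000 passes to the descendants.
The descendants' portion (€342,000) is divided into 3 shares of €114,000: Quilla and Zainab each take €114,000; Beatrix's €114,000 share passes to Beatrix's issue.
Beatrix's share (€114,000) is divided into 2 shares of €57,000: Hanna and Tavita each take €57,000.

Tavita receives €57,000.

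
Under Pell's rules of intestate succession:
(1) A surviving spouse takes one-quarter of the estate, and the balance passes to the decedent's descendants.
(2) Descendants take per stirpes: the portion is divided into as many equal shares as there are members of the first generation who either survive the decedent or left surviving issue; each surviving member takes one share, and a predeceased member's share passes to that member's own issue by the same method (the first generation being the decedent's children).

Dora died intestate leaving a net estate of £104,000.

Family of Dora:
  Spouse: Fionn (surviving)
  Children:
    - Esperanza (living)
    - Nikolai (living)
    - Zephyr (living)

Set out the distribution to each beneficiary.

Fionn: £26,000; Esperanza: £26,000; Nikolai: £26,000; Zephyr: £26,000

Fionn takes one-quarter of £104,000 = £26,000. The remaining £78,000 passes to the descendants.
The descendants' portion (£78,000) is divided into 3 shares of £26,000: Esperanza, Nikolai, and Zephyr each take £26,000.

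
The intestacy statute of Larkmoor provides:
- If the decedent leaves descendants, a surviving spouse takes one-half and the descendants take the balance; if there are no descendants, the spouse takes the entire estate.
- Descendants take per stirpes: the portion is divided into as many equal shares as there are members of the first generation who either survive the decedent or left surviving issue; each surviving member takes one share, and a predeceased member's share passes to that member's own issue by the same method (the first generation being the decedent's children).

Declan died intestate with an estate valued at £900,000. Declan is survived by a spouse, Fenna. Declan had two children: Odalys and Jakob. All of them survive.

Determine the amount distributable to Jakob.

Fenna takes one-half of £900,000 = £450,000. The remaining £450,000 passes to the descendants.
The descendants' portion (£450,000) is divided into 2 shares of £225,000: Odalys and Jakob each take £225,000.

Jakob receives £225,000.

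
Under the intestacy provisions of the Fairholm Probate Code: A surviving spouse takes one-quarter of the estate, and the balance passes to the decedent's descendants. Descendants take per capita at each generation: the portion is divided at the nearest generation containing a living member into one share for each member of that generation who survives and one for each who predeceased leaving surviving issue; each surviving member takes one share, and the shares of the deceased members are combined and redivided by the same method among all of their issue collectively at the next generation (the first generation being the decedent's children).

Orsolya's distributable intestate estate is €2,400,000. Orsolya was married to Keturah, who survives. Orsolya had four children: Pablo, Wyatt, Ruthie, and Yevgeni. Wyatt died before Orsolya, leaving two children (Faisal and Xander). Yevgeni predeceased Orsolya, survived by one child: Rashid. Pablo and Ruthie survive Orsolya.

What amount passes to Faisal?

Faisal receives €300,000.

Keturah takes one-quarter of €2,400,000 = €600,000. The remaining €1,800,000 passes to the descendants.
The descendants' portion (€1,800,000) is divided at the children's generation into 4 shares of €450,000. Pablo and Ruthie each take €450,000. The 2 shares of the deceased (Wyatt and Yevgeni) are combined into a pool of €900,000.
That pool (€900,000) is divided at the grandchildren's generation equally among Faisal, Xander, and Rashid: €300,000 each.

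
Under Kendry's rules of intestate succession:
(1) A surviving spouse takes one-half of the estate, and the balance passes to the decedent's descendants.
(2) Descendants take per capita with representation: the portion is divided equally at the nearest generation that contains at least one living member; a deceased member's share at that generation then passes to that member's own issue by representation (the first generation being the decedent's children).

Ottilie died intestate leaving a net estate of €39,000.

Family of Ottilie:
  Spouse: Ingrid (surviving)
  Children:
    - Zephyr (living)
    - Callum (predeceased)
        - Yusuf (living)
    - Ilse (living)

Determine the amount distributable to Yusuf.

Ingrid takes one-half of €39,000 = €19,500. The remaining €19,500 passes to the descendants.
The descendants' portion (€19,500) is divided into 3 shares of €6,500: Zephyr and Ilse each take €6,500; Callum's €6,500 share passes to Callum's issue.
Callum's share (€6,500) passes entirely to Yusuf.

Yusuf receives €6,500.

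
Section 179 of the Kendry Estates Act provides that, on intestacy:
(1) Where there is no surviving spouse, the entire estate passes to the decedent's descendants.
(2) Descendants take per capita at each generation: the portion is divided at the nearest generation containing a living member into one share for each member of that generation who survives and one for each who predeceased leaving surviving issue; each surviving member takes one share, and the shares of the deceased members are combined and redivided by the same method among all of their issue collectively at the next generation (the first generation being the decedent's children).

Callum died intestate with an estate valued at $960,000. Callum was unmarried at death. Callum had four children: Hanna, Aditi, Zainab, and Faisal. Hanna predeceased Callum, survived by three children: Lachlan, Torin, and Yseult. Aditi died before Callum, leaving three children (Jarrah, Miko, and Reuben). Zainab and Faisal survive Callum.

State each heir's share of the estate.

The entire $960,000 passes to the descendants.
That amount ($960,000) is divided at the children's generation into 4 shares of $240,000. Zainab and Faisal each take $240,000. The 2 shares of the deceased (Hanna and Aditi) are combined into a pool of $480,000.
That pool ($480,000) is divided at the grandchildren's generation equally among Lachlan, Torin, Yseult, Jarrah, Miko, and Reuben: $80,000 each.

Lachlan: $80,000; Torin: $80,000; Yseult: $80,000; Jarrah: $80,000; Miko: $80,000; Reuben: $80,000; Zainab: $240,000; Faisal: $240,000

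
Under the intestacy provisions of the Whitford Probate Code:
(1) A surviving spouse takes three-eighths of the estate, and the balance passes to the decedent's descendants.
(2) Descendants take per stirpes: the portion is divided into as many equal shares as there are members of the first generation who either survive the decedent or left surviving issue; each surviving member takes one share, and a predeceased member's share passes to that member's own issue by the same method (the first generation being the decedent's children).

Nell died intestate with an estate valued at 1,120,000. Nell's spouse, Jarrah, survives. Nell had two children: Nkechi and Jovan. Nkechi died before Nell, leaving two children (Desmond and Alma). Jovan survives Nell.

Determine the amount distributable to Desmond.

Desmond receives 175,000.

Jarrah takes three-eighths of 1,120,000 = 420,000. The remaining 700,000 passes to the descendants.
The descendants' portion (700,000) is divided into 2 shares of 350,000: Jovan takes 350,000; Nkechi's 350,000 share passes to Nkechi's issue.
Nkechi's share (350,000) is divided into 2 shares of 175,000: Desmond and Alma each take 175,000.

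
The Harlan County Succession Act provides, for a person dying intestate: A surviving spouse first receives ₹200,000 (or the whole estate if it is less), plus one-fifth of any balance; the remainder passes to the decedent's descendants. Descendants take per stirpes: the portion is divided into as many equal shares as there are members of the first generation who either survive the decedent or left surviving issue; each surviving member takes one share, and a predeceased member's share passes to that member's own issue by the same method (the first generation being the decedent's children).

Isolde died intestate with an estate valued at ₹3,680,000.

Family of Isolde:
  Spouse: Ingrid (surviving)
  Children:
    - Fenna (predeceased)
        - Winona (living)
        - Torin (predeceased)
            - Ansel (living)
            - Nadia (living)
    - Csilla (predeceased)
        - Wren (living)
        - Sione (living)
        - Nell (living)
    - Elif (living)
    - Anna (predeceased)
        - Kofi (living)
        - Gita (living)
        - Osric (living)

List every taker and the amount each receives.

Ingrid first takes ₹200,000, leaving a balance of ₹3,480,000. Ingrid then takes one-fifth of the balance (₹696,000), for a total of ₹896,000. The remaining ₹2,784,000 passes to the descendants.
The descendants' portion (₹2,784,000) is divided into 4 shares of ₹696,000: Elif takes ₹696,000; Fenna's ₹696,000 share passes to Fenna's issue; Csilla's ₹696,000 share passes to Csilla's issue; Anna's ₹696,000 share passes to Anna's issue.
Fenna's share (₹696,000) is divided into 2 shares of ₹348,000: Winona takes ₹348,000; Torin's ₹348,000 share passes to Torin's issue.
Torin's share (₹348,000) is divided into 2 shares of ₹174,000: Ansel and Nadia each take ₹174,000.
Csilla's share (₹696,000) is divided into 3 shares of ₹232,000: Wren, Sione, and Nell each take ₹232,000.
Anna's share (₹696,000) is divided into 3 shares of ₹232,000: Kofi, Gita, and Osric each take ₹232,000.

Ingrid: ₹896,000; Winona: ₹348,000; Ansel: ₹174,000; Nadia: ₹174,000; Wren: ₹232,000; Sione: ₹232,000; Nell: ₹232,000; Elif: ₹696,000; Kofi: ₹232,000; Gita: ₹232,000; Osric: ₹232,000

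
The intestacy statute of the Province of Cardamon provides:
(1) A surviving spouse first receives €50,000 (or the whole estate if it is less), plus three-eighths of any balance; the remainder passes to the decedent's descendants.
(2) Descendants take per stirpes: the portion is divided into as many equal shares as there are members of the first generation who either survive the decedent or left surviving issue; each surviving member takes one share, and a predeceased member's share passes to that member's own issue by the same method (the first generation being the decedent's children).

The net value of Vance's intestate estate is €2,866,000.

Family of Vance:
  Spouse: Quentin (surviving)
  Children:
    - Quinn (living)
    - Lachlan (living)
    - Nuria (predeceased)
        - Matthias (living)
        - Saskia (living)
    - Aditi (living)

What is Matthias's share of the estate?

Matthias receives €220,000.

Quentin first takes €50,000, leaving a balance of €2,816,000. Quentin then takes three-eighths of the balance (€1,056,000), for a total of €1,106,000. The remaining €1,760,000 passes to the descendants.
The descendants' portion (€1,760,000) is divided into 4 shares of €440,000: Quinn, Lachlan, and Aditi each take €440,000; Nuria's €440,000 share passes to Nuria's issue.
Nuria's share (€440,000) is divided into 2 shares of €220,000: Matthias and Saskia each take €220,000.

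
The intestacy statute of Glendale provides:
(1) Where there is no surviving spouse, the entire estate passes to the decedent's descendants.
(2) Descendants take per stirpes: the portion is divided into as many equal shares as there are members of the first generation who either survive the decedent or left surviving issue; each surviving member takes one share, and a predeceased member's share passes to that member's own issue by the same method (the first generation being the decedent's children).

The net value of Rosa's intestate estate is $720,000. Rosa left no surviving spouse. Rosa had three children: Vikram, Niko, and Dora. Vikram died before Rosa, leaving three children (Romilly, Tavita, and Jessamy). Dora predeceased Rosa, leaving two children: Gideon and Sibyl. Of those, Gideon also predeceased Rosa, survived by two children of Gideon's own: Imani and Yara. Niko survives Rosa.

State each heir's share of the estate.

Romilly: $80,000; Tavita: $80,000; Jessamy: $80,000; Niko: $240,000; Imani: $60,000; Yara: $60,000; Sibyl: $120,000

The entire $720,000 passes to the descendants.
That amount ($720,000) is divided into 3 shares of $240,000: Niko takes $240,000; Vikram's $240,000 share passes to Vikram's issue; Dora's $240,000 share passes to Dora's issue.
Vikram's share ($240,000) is divided into 3 shares of $80,000: Romilly, Tavita, and Jessamy each take $80,000.
Dora's share ($240,000) is divided into 2 shares of $120,000: Sibyl takes $120,000; Gideon's $120,000 share passes to Gideon's issue.
Gideon's share ($120,000) is divided into 2 shares of $60,000: Imani and Yara each take $60,000.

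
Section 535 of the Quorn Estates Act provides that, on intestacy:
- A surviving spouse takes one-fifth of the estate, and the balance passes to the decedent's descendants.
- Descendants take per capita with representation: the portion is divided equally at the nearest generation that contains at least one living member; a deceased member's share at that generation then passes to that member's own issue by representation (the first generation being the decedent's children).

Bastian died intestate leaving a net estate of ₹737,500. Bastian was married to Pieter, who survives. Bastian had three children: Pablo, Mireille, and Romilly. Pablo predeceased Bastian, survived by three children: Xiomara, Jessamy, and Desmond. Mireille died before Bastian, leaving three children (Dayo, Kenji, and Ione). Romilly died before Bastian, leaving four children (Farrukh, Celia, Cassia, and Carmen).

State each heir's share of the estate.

Pieter: ₹147,500; Xiomara: ₹59,000; Jessamy: ₹59,000; Desmond: ₹59,000; Dayo: ₹59,000; Kenji: ₹59,000; Ione: ₹59,000; Farrukh: ₹59,000; Celia: ₹59,000; Cassia: ₹59,000; Carmen: ₹59,000

Pieter takes one-fifth of ₹737,500 = ₹147,500. The remaining ₹590,000 passes to the descendants.
No child survives, so the initial division is made at the grandchildren's generation.
The descendants' portion (₹590,000) is divided into 10 shares of ₹59,000: Xiomara, Jessamy, Desmond, Dayo, Kenji, Ione, Farrukh, Celia, Cassia, and Carmen each take ₹59,000.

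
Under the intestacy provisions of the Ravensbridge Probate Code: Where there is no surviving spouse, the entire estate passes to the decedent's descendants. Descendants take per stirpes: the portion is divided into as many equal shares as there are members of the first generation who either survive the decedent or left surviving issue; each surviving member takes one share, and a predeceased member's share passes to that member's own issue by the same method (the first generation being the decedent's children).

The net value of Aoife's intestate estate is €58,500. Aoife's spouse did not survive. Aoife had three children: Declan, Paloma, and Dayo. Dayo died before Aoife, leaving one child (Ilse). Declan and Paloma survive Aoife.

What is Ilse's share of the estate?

The entire €58,500 passes to the descendants.
That amount (€58,500) is divided into 3 shares of €19,500: Declan and Paloma each take €19,500; Dayo's €19,500 share passes to Dayo's issue.
Dayo's share (€19,500) passes entirely to Ilse.

Ilse receives €19,500.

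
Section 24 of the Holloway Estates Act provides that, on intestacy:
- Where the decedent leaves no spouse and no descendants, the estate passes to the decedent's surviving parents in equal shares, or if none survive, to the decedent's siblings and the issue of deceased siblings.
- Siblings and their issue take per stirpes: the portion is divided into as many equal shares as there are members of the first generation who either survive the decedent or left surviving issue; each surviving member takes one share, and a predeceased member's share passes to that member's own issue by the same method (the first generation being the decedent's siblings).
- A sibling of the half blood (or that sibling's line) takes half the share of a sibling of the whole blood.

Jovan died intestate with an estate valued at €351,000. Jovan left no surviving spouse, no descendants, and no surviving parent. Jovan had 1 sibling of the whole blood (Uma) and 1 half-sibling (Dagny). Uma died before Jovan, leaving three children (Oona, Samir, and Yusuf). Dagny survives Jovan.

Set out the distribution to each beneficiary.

The entire €351,000 passes to the siblings and their issue.
Counting each half-blood sibling's line as half a unit, there are 3/2 units in €351,000, so one unit is €234,000. Whole-blood lines (Uma) take €234,000 each; half-blood lines (Dagny) take €117,000 each.
Uma's share (€234,000) is divided into 3 shares of €78,000: Oona, Samir, and Yusuf each take €78,000.

Dagny: €117,000; Oona: €78,000; Samir: €78,000; Yusuf: €78,000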